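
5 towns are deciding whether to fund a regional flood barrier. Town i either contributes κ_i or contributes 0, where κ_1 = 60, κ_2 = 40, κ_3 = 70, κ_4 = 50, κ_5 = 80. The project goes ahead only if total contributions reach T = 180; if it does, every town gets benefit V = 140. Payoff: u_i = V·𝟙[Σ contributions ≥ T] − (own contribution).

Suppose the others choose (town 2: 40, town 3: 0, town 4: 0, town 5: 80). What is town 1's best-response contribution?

Others' total = 120. Contributing 60 brings total to 180 ≥ 180: gain V − κ_1 = 80.
Best response: 60.

60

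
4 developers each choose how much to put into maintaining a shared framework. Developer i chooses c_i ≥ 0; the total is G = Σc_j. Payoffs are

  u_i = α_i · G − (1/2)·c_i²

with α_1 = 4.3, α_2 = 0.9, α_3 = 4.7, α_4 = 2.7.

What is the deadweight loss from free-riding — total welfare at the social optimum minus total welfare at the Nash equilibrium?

Developer i's FOC: ∂u_i/∂c_i = α_i − c_i = 0, so c_i* = α_i.
NE contributions = (4.3, 0.9, 4.7, 2.7); G = 12.6.
W^NE = (Σα)·G − ½Σα_i² = 12.6² − ½·48.68 = 134.42.
Planner sets c_i = Σα_j = 12.6 for every i, so G^SO = 4·12.6 = 50.4.
W^SO = (Σα)·G^SO − ½·4·(Σα)² = (4/2)·12.6² = 317.52.
Deadweight loss = W^SO − W^NE = 183.1.

183.1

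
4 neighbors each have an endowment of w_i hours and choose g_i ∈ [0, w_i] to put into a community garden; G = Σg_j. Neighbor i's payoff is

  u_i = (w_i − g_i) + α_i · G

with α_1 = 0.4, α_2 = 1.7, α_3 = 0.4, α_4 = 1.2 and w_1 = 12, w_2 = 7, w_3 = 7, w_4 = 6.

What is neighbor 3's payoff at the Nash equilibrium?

12.2

∂u_i/∂g_i = α_i − 1, so neighbor i contributes w_i if α_i > 1, else 0.
α_i > 1 for i ∈ {2, 4}; NE contributions (0, 7, 0, 6), G = 13.
u_3 = (7 − 0) + 0.4·13 = 12.2.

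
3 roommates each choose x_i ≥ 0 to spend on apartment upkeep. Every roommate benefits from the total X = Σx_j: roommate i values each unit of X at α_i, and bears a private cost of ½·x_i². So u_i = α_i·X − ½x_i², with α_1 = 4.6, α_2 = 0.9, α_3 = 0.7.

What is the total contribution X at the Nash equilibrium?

Roommate i's FOC: ∂u_i/∂x_i = α_i − x_i = 0, so x_i* = α_i.
NE contributions = (4.6, 0.9, 0.7); X = 6.2.

6.2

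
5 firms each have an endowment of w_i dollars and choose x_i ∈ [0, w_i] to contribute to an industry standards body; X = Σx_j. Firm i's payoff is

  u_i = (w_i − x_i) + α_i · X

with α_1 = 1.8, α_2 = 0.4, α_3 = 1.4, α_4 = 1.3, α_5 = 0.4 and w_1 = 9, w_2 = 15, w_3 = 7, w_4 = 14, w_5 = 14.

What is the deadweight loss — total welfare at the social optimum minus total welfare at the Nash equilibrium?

∂u_i/∂x_i = α_i − 1, so firm i contributes w_i if α_i > 1, else 0.
α_i > 1 for i ∈ {1, 3, 4}; NE contributions (9, 0, 7, 14, 0), X = 30.
W^NE = Σw_i − X^NE + (Σα_i)·X^NE = 59 + 4.3·30 = 188.
Planner: ∂(Σu_j)/∂x_i = Σα_j − 1 = 4.3 > 0, so everyone contributes w_i; X^SO = 59, W^SO = 59 + 4.3·59 = 312.7.
Deadweight loss = 124.7.

124.7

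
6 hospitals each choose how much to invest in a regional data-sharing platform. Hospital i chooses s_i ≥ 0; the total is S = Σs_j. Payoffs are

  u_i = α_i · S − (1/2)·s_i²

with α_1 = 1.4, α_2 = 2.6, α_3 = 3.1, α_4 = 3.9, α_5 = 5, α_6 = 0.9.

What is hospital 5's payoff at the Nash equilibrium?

72

Hospital i's FOC: ∂u_i/∂s_i = α_i − s_i = 0, so s_i* = α_i.
NE contributions = (1.4, 2.6, 3.1, 3.9, 5, 0.9); S = 16.9.
u_5 = α_5·S − ½·(s_5)² = 5·16.9 − ½·5² = 72.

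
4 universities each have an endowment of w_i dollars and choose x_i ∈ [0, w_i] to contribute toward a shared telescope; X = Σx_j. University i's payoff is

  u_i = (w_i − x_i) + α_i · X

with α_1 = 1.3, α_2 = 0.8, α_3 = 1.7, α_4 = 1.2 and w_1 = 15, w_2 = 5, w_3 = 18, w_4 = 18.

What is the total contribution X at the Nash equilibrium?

51

∂u_i/∂x_i = α_i − 1, so university i contributes w_i if α_i > 1, else 0.
α_i > 1 for i ∈ {1, 3, 4}; NE contributions (15, 0, 18, 18), X = 51.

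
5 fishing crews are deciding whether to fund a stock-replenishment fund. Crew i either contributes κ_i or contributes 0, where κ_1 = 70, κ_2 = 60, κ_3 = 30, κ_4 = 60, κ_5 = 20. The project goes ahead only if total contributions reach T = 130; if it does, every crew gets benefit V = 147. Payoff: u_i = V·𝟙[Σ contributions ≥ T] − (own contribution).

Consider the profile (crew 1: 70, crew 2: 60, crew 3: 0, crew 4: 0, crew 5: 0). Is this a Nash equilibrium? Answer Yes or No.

Total = 130 ≥ 130: provided.
Crew 1 (pledges 70, payoff 77): dropping to 0 → total 60, payoff 0. No gain.
Crew 2 (pledges 60, payoff 87): dropping to 0 → total 70, payoff 0. No gain.
Crew 3 (pledges 0, payoff 147): pledging 30 → total 160, payoff 117. No gain.
Crew 4 (pledges 0, payoff 147): pledging 60 → total 190, payoff 87. No gain.
Crew 5 (pledges 0, payoff 147): pledging 20 → total 150, payoff 127. No gain.

Yes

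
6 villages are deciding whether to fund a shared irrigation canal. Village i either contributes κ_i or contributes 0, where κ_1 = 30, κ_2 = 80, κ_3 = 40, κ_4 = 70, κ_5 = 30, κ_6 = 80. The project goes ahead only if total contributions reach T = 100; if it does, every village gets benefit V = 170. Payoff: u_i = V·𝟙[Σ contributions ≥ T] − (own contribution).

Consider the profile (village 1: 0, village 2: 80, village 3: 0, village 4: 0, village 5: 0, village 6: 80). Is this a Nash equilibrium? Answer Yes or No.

Total = 160 ≥ 100: provided.
Village 1 (pledges 0, payoff 170): pledging 30 → total 190, payoff 140. No gain.
Village 2 (pledges 80, payoff 90): dropping to 0 → total 80, payoff 0. No gain.
Village 3 (pledges 0, payoff 170): pledging 40 → total 200, payoff 130. No gain.
Village 4 (pledges 0, payoff 170): pledging 70 → total 230, payoff 100. No gain.
Village 5 (pledges 0, payoff 170): pledging 30 → total 190, payoff 140. No gain.
Village 6 (pledges 80, payoff 90): dropping to 0 → total 80, payoff 0. No gain.

Yes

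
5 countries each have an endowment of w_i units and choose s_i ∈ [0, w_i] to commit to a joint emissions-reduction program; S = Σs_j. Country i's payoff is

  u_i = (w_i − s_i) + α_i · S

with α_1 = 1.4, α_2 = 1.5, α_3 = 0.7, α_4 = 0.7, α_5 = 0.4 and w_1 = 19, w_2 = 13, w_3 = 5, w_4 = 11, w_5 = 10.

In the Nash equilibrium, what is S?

∂u_i/∂s_i = α_i − 1, so country i contributes w_i if α_i > 1, else 0.
α_i > 1 for i ∈ {1, 2}; NE contributions (19, 13, 0, 0, 0), S = 32.

32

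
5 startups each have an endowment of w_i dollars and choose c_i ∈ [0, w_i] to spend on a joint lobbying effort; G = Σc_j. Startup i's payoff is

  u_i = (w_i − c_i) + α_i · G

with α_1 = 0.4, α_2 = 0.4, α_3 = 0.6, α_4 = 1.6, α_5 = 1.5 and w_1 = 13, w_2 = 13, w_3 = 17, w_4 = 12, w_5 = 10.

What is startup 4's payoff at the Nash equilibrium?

∂u_i/∂c_i = α_i − 1, so startup i contributes w_i if α_i > 1, else 0.
α_i > 1 for i ∈ {4, 5}; NE contributions (0, 0, 0, 12, 10), G = 22.
u_4 = (12 − 12) + 1.6·22 = 35.2.

35.2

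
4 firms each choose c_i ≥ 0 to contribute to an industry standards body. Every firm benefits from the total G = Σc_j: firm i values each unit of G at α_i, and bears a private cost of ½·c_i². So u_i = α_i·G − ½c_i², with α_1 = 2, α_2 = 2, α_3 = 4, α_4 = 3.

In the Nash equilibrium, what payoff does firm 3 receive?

Firm i's FOC: ∂u_i/∂c_i = α_i − c_i = 0, so c_i* = α_i.
NE contributions = (2, 2, 4, 3); G = 11.
u_3 = α_3·G − ½·(c_3)² = 4·11 − ½·4² = 36.

36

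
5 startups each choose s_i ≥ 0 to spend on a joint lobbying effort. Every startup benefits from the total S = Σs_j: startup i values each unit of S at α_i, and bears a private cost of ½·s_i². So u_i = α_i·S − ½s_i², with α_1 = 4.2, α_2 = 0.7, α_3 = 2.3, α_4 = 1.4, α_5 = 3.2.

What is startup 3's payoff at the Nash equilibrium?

Startup i's FOC: ∂u_i/∂s_i = α_i − s_i = 0, so s_i* = α_i.
NE contributions = (4.2, 0.7, 2.3, 1.4, 3.2); S = 11.8.
u_3 = α_3·S − ½·(s_3)² = 2.3·11.8 − ½·2.3² = 24.495.

24.495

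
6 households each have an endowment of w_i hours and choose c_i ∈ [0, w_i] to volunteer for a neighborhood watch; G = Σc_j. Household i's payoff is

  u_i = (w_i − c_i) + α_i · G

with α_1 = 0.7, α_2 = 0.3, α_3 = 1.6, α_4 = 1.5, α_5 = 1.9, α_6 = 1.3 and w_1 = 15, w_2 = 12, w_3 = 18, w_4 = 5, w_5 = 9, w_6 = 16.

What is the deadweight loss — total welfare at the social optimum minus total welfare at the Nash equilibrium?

170.1

∂u_i/∂c_i = α_i − 1, so household i contributes w_i if α_i > 1, else 0.
α_i > 1 for i ∈ {3, 4, 5, 6}; NE contributions (0, 0, 18, 5, 9, 16), G = 48.
W^NE = Σw_i − G^NE + (Σα_i)·G^NE = 75 + 6.3·48 = 377.4.
Planner: ∂(Σu_j)/∂c_i = Σα_j − 1 = 6.3 > 0, so everyone contributes w_i; G^SO = 75, W^SO = 75 + 6.3·75 = 547.5.
Deadweight loss = 170.1.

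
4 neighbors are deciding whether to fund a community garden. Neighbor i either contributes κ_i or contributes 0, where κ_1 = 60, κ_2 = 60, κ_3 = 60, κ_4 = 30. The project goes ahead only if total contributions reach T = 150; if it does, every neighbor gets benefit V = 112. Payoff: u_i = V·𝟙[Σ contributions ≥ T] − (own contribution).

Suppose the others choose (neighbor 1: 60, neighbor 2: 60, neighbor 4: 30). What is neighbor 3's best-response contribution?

0

Others' total = 150 ≥ 150; contributing adds cost 60 for no extra benefit.
Best response: 0.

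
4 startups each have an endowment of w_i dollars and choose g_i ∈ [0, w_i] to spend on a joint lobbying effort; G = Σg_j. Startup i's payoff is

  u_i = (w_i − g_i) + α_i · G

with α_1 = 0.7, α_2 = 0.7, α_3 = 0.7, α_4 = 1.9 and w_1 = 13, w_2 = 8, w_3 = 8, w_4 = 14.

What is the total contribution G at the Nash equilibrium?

∂u_i/∂g_i = α_i − 1, so startup i contributes w_i if α_i > 1, else 0.
α_i > 1 for i ∈ {4}; NE contributions (0, 0, 0, 14), G = 14.

14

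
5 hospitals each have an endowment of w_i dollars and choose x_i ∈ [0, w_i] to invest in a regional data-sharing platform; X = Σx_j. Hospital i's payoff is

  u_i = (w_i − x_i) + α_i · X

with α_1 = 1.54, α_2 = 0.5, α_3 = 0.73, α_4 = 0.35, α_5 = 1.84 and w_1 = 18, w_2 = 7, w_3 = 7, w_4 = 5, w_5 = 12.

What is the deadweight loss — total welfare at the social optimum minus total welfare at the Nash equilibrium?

∂u_i/∂x_i = α_i − 1, so hospital i contributes w_i if α_i > 1, else 0.
α_i > 1 for i ∈ {1, 5}; NE contributions (18, 0, 0, 0, 12), X = 30.
W^NE = Σw_i − X^NE + (Σα_i)·X^NE = 49 + 3.96·30 = 167.8.
Planner: ∂(Σu_j)/∂x_i = Σα_j − 1 = 3.96 > 0, so everyone contributes w_i; X^SO = 49, W^SO = 49 + 3.96·49 = 243.04.
Deadweight loss = 75.24.

75.24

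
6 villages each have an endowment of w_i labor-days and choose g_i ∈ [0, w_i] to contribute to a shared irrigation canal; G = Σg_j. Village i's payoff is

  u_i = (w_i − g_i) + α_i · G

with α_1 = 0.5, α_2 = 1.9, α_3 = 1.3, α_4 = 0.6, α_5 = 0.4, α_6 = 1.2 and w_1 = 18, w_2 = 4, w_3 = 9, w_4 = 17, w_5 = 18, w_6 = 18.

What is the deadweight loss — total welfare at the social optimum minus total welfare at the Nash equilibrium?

259.7

∂u_i/∂g_i = α_i − 1, so village i contributes w_i if α_i > 1, else 0.
α_i > 1 for i ∈ {2, 3, 6}; NE contributions (0, 4, 9, 0, 0, 18), G = 31.
W^NE = Σw_i − G^NE + (Σα_i)·G^NE = 84 + 4.9·31 = 235.9.
Planner: ∂(Σu_j)/∂g_i = Σα_j − 1 = 4.9 > 0, so everyone contributes w_i; G^SO = 84, W^SO = 84 + 4.9·84 = 495.6.
Deadweight loss = 259.7.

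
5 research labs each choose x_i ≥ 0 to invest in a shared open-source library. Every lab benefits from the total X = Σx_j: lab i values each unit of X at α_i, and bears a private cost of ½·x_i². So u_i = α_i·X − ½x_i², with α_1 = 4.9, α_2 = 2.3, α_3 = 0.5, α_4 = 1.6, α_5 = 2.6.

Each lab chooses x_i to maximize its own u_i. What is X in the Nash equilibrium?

Lab i's FOC: ∂u_i/∂x_i = α_i − x_i = 0, so x_i* = α_i.
NE contributions = (4.9, 2.3, 0.5, 1.6, 2.6); X = 11.9.

11.9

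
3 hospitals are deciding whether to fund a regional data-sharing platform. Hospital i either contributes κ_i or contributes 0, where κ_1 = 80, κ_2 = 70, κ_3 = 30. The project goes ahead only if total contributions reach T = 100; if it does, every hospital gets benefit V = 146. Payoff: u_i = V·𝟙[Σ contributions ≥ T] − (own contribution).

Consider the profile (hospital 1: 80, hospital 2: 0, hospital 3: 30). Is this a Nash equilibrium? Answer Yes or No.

Total = 110 ≥ 100: provided.
Hospital 1 (pledges 80, payoff 66): dropping to 0 → total 30, payoff 0. No gain.
Hospital 2 (pledges 0, payoff 146): pledging 70 → total 180, payoff 76. No gain.
Hospital 3 (pledges 30, payoff 116): dropping to 0 → total 80, payoff 0. No gain.

Yes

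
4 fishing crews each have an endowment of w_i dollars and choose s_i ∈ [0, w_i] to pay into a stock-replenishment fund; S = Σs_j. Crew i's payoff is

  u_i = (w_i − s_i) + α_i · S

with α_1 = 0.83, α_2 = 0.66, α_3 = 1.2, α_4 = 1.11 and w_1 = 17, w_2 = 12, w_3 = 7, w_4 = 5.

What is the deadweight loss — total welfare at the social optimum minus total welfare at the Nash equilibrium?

∂u_i/∂s_i = α_i − 1, so crew i contributes w_i if α_i > 1, else 0.
α_i > 1 for i ∈ {3, 4}; NE contributions (0, 0, 7, 5), S = 12.
W^NE = Σw_i − S^NE + (Σα_i)·S^NE = 41 + 2.8·12 = 74.6.
Planner: ∂(Σu_j)/∂s_i = Σα_j − 1 = 2.8 > 0, so everyone contributes w_i; S^SO = 41, W^SO = 41 + 2.8·41 = 155.8.
Deadweight loss = 81.2.

81.2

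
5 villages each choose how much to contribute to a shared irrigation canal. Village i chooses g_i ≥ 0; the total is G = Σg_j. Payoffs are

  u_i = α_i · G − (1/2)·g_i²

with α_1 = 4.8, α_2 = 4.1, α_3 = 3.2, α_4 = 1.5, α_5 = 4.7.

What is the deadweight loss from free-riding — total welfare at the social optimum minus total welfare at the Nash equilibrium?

539.55

Village i's FOC: ∂u_i/∂g_i = α_i − g_i = 0, so g_i* = α_i.
NE contributions = (4.8, 4.1, 3.2, 1.5, 4.7); G = 18.3.
W^NE = (Σα)·G − ½Σα_i² = 18.3² − ½·74.43 = 297.675.
Planner sets g_i = Σα_j = 18.3 for every i, so G^SO = 5·18.3 = 91.5.
W^SO = (Σα)·G^SO − ½·5·(Σα)² = (5/2)·18.3² = 837.225.
Deadweight loss = W^SO − W^NE = 539.55.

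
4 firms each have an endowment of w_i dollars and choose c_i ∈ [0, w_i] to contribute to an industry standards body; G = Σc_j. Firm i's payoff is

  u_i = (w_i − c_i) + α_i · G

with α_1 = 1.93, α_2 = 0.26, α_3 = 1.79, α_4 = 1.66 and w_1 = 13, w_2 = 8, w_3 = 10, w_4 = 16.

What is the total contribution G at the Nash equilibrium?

∂u_i/∂c_i = α_i − 1, so firm i contributes w_i if α_i > 1, else 0.
α_i > 1 for i ∈ {1, 3, 4}; NE contributions (13, 0, 10, 16), G = 39.

39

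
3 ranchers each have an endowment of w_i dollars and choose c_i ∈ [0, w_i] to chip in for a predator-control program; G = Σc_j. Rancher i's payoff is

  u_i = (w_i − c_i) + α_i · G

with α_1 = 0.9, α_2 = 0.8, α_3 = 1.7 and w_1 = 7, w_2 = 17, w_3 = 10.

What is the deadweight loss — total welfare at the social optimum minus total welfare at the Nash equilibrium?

∂u_i/∂c_i = α_i − 1, so rancher i contributes w_i if α_i > 1, else 0.
α_i > 1 for i ∈ {3}; NE contributions (0, 0, 10), G = 10.
W^NE = Σw_i − G^NE + (Σα_i)·G^NE = 34 + 2.4·10 = 58.
Planner: ∂(Σu_j)/∂c_i = Σα_j − 1 = 2.4 > 0, so everyone contributes w_i; G^SO = 34, W^SO = 34 + 2.4·34 = 115.6.
Deadweight loss = 57.6.

57.6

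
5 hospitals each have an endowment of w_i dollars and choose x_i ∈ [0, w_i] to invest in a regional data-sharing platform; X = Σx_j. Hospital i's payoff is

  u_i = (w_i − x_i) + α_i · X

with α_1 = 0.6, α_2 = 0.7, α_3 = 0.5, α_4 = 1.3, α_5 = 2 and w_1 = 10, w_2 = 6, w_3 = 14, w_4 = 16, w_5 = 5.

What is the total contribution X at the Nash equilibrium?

∂u_i/∂x_i = α_i − 1, so hospital i contributes w_i if α_i > 1, else 0.
α_i > 1 for i ∈ {4, 5}; NE contributions (0, 0, 0, 16, 5), X = 21.

21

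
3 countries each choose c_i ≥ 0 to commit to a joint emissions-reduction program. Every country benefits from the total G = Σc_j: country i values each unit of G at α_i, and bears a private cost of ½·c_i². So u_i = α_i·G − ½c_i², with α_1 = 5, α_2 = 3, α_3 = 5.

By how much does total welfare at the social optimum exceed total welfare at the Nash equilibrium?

Country i's FOC: ∂u_i/∂c_i = α_i − c_i = 0, so c_i* = α_i.
NE contributions = (5, 3, 5); G = 13.
W^NE = (Σα)·G − ½Σα_i² = 13² − ½·59 = 139.5.
Planner sets c_i = Σα_j = 13 for every i, so G^SO = 3·13 = 39.
W^SO = (Σα)·G^SO − ½·3·(Σα)² = (3/2)·13² = 253.5.
Deadweight loss = W^SO − W^NE = 114.

114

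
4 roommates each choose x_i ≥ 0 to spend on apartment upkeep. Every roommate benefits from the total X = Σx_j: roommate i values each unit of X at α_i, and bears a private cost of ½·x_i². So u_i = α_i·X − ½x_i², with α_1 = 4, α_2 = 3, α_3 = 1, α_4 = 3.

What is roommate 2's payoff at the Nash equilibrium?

Roommate i's FOC: ∂u_i/∂x_i = α_i − x_i = 0, so x_i* = α_i.
NE contributions = (4, 3, 1, 3); X = 11.
u_2 = α_2·X − ½·(x_2)² = 3·11 − ½·3² = 28.5.

28.5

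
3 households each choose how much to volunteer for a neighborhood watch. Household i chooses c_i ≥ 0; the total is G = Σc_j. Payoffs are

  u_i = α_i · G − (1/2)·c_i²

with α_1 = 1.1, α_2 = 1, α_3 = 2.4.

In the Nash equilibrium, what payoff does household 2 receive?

4

Household i's FOC: ∂u_i/∂c_i = α_i − c_i = 0, so c_i* = α_i.
NE contributions = (1.1, 1, 2.4); G = 4.5.
u_2 = α_2·G − ½·(c_2)² = 1·4.5 − ½·1² = 4.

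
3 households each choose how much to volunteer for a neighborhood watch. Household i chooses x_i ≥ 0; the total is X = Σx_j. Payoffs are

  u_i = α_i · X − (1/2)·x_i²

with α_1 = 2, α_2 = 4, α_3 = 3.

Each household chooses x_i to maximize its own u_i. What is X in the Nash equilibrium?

9

Household i's FOC: ∂u_i/∂x_i = α_i − x_i = 0, so x_i* = α_i.
NE contributions = (2, 4, 3); X = 9.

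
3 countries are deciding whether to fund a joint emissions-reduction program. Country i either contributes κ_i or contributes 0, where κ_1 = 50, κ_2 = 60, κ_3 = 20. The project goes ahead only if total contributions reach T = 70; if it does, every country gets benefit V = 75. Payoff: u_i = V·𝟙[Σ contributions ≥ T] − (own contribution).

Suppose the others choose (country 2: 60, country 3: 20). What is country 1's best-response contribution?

0

Others' total = 80 ≥ 70; contributing adds cost 50 for no extra benefit.
Best response: 0.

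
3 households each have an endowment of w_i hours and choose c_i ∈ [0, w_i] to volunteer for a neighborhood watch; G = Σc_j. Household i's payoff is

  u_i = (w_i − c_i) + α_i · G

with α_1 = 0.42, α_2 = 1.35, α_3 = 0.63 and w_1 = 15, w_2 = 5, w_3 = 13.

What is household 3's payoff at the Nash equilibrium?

∂u_i/∂c_i = α_i − 1, so household i contributes w_i if α_i > 1, else 0.
α_i > 1 for i ∈ {2}; NE contributions (0, 5, 0), G = 5.
u_3 = (13 − 0) + 0.63·5 = 16.15.

16.15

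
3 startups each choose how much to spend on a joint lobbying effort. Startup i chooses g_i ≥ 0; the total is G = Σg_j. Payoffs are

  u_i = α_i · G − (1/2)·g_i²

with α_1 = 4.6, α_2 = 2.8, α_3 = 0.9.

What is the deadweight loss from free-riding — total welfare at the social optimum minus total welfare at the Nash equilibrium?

49.35

Startup i's FOC: ∂u_i/∂g_i = α_i − g_i = 0, so g_i* = α_i.
NE contributions = (4.6, 2.8, 0.9); G = 8.3.
W^NE = (Σα)·G − ½Σα_i² = 8.3² − ½·29.81 = 53.985.
Planner sets g_i = Σα_j = 8.3 for every i, so G^SO = 3·8.3 = 24.9.
W^SO = (Σα)·G^SO − ½·3·(Σα)² = (3/2)·8.3² = 103.335.
Deadweight loss = W^SO − W^NE = 49.35.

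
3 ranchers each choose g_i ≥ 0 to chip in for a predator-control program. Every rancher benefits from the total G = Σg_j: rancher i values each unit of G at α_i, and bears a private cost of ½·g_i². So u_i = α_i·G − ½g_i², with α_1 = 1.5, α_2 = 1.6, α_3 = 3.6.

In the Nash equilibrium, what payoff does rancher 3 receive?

Rancher i's FOC: ∂u_i/∂g_i = α_i − g_i = 0, so g_i* = α_i.
NE contributions = (1.5, 1.6, 3.6); G = 6.7.
u_3 = α_3·G − ½·(g_3)² = 3.6·6.7 − ½·3.6² = 17.64.

17.64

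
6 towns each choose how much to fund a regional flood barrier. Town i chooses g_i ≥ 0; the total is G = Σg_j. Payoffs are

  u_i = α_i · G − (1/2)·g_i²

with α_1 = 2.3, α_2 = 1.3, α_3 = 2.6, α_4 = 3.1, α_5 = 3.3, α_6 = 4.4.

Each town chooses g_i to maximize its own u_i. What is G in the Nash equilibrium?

17

Town i's FOC: ∂u_i/∂g_i = α_i − g_i = 0, so g_i* = α_i.
NE contributions = (2.3, 1.3, 2.6, 3.1, 3.3, 4.4); G = 17.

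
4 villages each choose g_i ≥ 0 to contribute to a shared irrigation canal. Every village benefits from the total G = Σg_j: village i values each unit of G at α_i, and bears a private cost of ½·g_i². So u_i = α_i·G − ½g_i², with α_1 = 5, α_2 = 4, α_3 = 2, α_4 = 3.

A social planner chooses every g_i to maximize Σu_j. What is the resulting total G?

Planner FOC: ∂(Σu_j)/∂g_i = (Σα_j) − g_i = 0, so g_i^SO = Σα_j = 14 for every i; G^SO = 56.

56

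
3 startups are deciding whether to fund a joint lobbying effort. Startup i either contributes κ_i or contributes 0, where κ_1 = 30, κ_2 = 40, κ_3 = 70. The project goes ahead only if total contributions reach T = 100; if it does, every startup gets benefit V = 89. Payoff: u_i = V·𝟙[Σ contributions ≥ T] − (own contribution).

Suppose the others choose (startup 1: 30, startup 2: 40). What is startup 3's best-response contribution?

Others' total = 70. Contributing 70 brings total to 140 ≥ 100: gain V − κ_3 = 19.
Best response: 70.

70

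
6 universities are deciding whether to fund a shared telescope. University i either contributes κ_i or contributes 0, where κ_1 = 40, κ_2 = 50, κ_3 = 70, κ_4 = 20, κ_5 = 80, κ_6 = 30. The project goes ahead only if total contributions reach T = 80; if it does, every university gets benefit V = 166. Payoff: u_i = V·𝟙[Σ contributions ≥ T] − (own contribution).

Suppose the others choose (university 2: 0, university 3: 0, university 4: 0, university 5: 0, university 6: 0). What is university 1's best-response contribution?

0

Others' total = 0. Even contributing 40 gives 40 < 80: no benefit either way.
Best response: 0.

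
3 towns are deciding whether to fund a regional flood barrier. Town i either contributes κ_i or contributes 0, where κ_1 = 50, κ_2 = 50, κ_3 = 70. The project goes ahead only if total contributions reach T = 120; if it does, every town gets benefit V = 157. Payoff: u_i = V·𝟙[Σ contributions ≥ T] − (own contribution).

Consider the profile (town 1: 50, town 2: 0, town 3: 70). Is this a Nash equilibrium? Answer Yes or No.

Yes

Total = 120 ≥ 120: provided.
Town 1 (pledges 50, payoff 107): dropping to 0 → total 70, payoff 0. No gain.
Town 2 (pledges 0, payoff 157): pledging 50 → total 170, payoff 107. No gain.
Town 3 (pledges 70, payoff 87): dropping to 0 → total 50, payoff 0. No gain.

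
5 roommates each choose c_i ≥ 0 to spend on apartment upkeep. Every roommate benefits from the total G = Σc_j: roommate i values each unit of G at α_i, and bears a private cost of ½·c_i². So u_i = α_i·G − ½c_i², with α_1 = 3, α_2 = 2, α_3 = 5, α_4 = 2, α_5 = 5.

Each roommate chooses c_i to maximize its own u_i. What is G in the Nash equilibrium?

17

Roommate i's FOC: ∂u_i/∂c_i = α_i − c_i = 0, so c_i* = α_i.
NE contributions = (3, 2, 5, 2, 5); G = 17.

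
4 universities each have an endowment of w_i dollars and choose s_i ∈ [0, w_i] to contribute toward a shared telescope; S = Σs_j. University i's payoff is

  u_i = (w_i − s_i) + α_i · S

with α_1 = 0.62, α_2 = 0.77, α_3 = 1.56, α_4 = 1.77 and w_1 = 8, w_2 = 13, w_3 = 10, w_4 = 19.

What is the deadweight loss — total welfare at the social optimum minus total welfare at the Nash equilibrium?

78.12

∂u_i/∂s_i = α_i − 1, so university i contributes w_i if α_i > 1, else 0.
α_i > 1 for i ∈ {3, 4}; NE contributions (0, 0, 10, 19), S = 29.
W^NE = Σw_i − S^NE + (Σα_i)·S^NE = 50 + 3.72·29 = 157.88.
Planner: ∂(Σu_j)/∂s_i = Σα_j − 1 = 3.72 > 0, so everyone contributes w_i; S^SO = 50, W^SO = 50 + 3.72·50 = 236.
Deadweight loss = 78.12.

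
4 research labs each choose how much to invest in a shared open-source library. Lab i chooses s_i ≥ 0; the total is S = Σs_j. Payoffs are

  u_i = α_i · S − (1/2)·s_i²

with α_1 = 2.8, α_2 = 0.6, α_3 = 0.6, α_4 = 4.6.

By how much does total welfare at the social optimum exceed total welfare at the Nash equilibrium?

88.82

Lab i's FOC: ∂u_i/∂s_i = α_i − s_i = 0, so s_i* = α_i.
NE contributions = (2.8, 0.6, 0.6, 4.6); S = 8.6.
W^NE = (Σα)·S − ½Σα_i² = 8.6² − ½·29.72 = 59.1.
Planner sets s_i = Σα_j = 8.6 for every i, so S^SO = 4·8.6 = 34.4.
W^SO = (Σα)·S^SO − ½·4·(Σα)² = (4/2)·8.6² = 147.92.
Deadweight loss = W^SO − W^NE = 88.82.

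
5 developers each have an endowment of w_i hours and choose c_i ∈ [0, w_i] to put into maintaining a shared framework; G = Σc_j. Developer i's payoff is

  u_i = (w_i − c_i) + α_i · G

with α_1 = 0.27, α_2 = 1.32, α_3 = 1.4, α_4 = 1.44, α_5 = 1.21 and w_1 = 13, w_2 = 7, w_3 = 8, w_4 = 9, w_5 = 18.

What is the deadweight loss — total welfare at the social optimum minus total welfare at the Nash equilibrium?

60.32

∂u_i/∂c_i = α_i − 1, so developer i contributes w_i if α_i > 1, else 0.
α_i > 1 for i ∈ {2, 3, 4, 5}; NE contributions (0, 7, 8, 9, 18), G = 42.
W^NE = Σw_i − G^NE + (Σα_i)·G^NE = 55 + 4.64·42 = 249.88.
Planner: ∂(Σu_j)/∂c_i = Σα_j − 1 = 4.64 > 0, so everyone contributes w_i; G^SO = 55, W^SO = 55 + 4.64·55 = 310.2.
Deadweight loss = 60.32.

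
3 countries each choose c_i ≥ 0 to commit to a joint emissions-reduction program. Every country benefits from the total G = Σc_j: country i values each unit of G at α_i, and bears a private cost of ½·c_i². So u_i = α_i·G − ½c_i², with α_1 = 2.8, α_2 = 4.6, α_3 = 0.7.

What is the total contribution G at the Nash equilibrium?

Country i's FOC: ∂u_i/∂c_i = α_i − c_i = 0, so c_i* = α_i.
NE contributions = (2.8, 4.6, 0.7); G = 8.1.

8.1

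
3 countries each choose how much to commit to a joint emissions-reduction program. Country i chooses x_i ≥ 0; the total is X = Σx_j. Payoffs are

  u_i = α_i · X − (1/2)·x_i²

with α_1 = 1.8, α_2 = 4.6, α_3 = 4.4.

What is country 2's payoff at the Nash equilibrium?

Country i's FOC: ∂u_i/∂x_i = α_i − x_i = 0, so x_i* = α_i.
NE contributions = (1.8, 4.6, 4.4); X = 10.8.
u_2 = α_2·X − ½·(x_2)² = 4.6·10.8 − ½·4.6² = 39.1.

39.1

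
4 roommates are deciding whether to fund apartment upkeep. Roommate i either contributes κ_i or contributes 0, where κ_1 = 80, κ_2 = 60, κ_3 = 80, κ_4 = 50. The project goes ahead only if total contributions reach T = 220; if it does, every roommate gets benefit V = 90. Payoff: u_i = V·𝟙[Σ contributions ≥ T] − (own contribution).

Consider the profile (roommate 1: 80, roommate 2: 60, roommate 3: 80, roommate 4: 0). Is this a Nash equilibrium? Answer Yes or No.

Total = 220 ≥ 220: provided.
Roommate 1 (pledges 80, payoff 10): dropping to 0 → total 140, payoff 0. No gain.
Roommate 2 (pledges 60, payoff 30): dropping to 0 → total 160, payoff 0. No gain.
Roommate 3 (pledges 80, payoff 10): dropping to 0 → total 140, payoff 0. No gain.
Roommate 4 (pledges 0, payoff 90): pledging 50 → total 270, payoff 40. No gain.

Yes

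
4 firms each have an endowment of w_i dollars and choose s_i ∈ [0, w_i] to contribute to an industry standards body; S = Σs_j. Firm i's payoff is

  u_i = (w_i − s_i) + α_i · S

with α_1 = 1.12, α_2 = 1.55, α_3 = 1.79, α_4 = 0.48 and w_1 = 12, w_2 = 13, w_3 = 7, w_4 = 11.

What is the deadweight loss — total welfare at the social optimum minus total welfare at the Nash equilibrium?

43.34

∂u_i/∂s_i = α_i − 1, so firm i contributes w_i if α_i > 1, else 0.
α_i > 1 for i ∈ {1, 2, 3}; NE contributions (12, 13, 7, 0), S = 32.
W^NE = Σw_i − S^NE + (Σα_i)·S^NE = 43 + 3.94·32 = 169.08.
Planner: ∂(Σu_j)/∂s_i = Σα_j − 1 = 3.94 > 0, so everyone contributes w_i; S^SO = 43, W^SO = 43 + 3.94·43 = 212.42.
Deadweight loss = 43.34.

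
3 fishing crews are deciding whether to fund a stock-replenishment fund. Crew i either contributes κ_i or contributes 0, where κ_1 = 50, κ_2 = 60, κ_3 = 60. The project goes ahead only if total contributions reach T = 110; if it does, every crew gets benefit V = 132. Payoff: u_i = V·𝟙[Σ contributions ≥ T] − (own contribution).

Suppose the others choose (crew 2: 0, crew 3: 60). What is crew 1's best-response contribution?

Others' total = 60. Contributing 50 brings total to 110 ≥ 110: gain V − κ_1 = 82.
Best response: 50.

50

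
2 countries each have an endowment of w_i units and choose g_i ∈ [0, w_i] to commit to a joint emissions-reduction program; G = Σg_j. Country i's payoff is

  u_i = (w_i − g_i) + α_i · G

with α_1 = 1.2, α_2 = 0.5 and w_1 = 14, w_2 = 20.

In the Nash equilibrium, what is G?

14

∂u_i/∂g_i = α_i − 1, so country i contributes w_i if α_i > 1, else 0.
α_i > 1 for i ∈ {1}; NE contributions (14, 0), G = 14.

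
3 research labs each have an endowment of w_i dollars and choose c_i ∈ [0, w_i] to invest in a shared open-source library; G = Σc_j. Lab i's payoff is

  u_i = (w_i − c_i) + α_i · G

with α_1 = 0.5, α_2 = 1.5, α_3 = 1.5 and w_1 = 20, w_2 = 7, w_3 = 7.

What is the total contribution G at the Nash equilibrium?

∂u_i/∂c_i = α_i − 1, so lab i contributes w_i if α_i > 1, else 0.
α_i > 1 for i ∈ {2, 3}; NE contributions (0, 7, 7), G = 14.

14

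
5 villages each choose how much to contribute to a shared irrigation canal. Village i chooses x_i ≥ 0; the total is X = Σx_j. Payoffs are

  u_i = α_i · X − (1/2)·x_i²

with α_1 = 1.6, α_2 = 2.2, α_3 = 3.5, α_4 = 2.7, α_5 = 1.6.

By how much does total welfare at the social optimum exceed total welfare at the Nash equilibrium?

216.59

Village i's FOC: ∂u_i/∂x_i = α_i − x_i = 0, so x_i* = α_i.
NE contributions = (1.6, 2.2, 3.5, 2.7, 1.6); X = 11.6.
W^NE = (Σα)·X − ½Σα_i² = 11.6² − ½·29.5 = 119.81.
Planner sets x_i = Σα_j = 11.6 for every i, so X^SO = 5·11.6 = 58.
W^SO = (Σα)·X^SO − ½·5·(Σα)² = (5/2)·11.6² = 336.4.
Deadweight loss = W^SO − W^NE = 216.59.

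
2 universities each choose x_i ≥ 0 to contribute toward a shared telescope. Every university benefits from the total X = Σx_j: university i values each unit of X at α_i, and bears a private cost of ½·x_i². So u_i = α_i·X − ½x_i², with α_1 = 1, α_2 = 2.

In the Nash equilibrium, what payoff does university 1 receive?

University i's FOC: ∂u_i/∂x_i = α_i − x_i = 0, so x_i* = α_i.
NE contributions = (1, 2); X = 3.
u_1 = α_1·X − ½·(x_1)² = 1·3 − ½·1² = 2.5.

2.5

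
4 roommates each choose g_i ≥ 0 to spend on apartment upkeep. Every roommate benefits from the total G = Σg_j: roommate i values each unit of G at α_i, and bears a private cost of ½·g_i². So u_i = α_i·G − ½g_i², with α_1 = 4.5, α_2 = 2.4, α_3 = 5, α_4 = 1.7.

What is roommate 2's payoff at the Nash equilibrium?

Roommate i's FOC: ∂u_i/∂g_i = α_i − g_i = 0, so g_i* = α_i.
NE contributions = (4.5, 2.4, 5, 1.7); G = 13.6.
u_2 = α_2·G − ½·(g_2)² = 2.4·13.6 − ½·2.4² = 29.76.

29.76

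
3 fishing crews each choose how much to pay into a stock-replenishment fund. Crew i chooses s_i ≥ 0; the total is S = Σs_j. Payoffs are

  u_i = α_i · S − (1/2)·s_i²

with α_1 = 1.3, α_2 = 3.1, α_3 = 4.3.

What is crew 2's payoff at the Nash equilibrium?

22.165

Crew i's FOC: ∂u_i/∂s_i = α_i − s_i = 0, so s_i* = α_i.
NE contributions = (1.3, 3.1, 4.3); S = 8.7.
u_2 = α_2·S − ½·(s_2)² = 3.1·8.7 − ½·3.1² = 22.165.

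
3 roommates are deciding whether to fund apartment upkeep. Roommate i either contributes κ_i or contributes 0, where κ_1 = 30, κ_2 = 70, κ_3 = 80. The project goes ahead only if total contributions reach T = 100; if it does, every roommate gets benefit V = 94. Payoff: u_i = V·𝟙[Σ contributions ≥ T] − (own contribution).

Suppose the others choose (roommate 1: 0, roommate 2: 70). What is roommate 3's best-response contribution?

80

Others' total = 70. Contributing 80 brings total to 150 ≥ 100: gain V − κ_3 = 14.
Best response: 80.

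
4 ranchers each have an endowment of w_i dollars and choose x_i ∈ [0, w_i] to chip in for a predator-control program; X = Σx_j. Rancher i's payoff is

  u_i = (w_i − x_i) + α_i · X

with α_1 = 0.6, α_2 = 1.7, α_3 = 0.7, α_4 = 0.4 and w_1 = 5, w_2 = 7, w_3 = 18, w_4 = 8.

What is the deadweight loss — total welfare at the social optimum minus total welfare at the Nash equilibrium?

∂u_i/∂x_i = α_i − 1, so rancher i contributes w_i if α_i > 1, else 0.
α_i > 1 for i ∈ {2}; NE contributions (0, 7, 0, 0), X = 7.
W^NE = Σw_i − X^NE + (Σα_i)·X^NE = 38 + 2.4·7 = 54.8.
Planner: ∂(Σu_j)/∂x_i = Σα_j − 1 = 2.4 > 0, so everyone contributes w_i; X^SO = 38, W^SO = 38 + 2.4·38 = 129.2.
Deadweight loss = 74.4.

74.4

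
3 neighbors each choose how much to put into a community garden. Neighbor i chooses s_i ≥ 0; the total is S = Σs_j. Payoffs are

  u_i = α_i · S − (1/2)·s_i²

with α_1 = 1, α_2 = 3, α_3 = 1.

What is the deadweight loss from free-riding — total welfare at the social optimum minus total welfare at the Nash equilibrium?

18

Neighbor i's FOC: ∂u_i/∂s_i = α_i − s_i = 0, so s_i* = α_i.
NE contributions = (1, 3, 1); S = 5.
W^NE = (Σα)·S − ½Σα_i² = 5² − ½·11 = 19.5.
Planner sets s_i = Σα_j = 5 for every i, so S^SO = 3·5 = 15.
W^SO = (Σα)·S^SO − ½·3·(Σα)² = (3/2)·5² = 37.5.
Deadweight loss = W^SO − W^NE = 18.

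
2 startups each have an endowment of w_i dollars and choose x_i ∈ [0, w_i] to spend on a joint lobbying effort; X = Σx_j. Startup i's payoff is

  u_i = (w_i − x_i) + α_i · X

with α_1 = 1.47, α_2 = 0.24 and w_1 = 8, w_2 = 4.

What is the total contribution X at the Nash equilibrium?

8

∂u_i/∂x_i = α_i − 1, so startup i contributes w_i if α_i > 1, else 0.
α_i > 1 for i ∈ {1}; NE contributions (8, 0), X = 8.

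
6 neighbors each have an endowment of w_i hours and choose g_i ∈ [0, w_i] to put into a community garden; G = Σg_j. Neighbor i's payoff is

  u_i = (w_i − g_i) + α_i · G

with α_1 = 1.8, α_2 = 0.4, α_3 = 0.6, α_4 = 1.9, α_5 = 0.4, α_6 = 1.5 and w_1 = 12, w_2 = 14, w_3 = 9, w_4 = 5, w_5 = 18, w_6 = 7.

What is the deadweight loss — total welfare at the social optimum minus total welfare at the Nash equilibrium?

229.6

∂u_i/∂g_i = α_i − 1, so neighbor i contributes w_i if α_i > 1, else 0.
α_i > 1 for i ∈ {1, 4, 6}; NE contributions (12, 0, 0, 5, 0, 7), G = 24.
W^NE = Σw_i − G^NE + (Σα_i)·G^NE = 65 + 5.6·24 = 199.4.
Planner: ∂(Σu_j)/∂g_i = Σα_j − 1 = 5.6 > 0, so everyone contributes w_i; G^SO = 65, W^SO = 65 + 5.6·65 = 429.
Deadweight loss = 229.6.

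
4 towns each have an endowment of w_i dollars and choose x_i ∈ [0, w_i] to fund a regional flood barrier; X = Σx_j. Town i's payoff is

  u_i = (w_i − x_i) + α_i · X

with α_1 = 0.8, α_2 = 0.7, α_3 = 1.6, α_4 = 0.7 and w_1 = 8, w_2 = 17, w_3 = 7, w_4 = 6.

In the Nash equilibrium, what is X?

∂u_i/∂x_i = α_i − 1, so town i contributes w_i if α_i > 1, else 0.
α_i > 1 for i ∈ {3}; NE contributions (0, 0, 7, 0), X = 7.

7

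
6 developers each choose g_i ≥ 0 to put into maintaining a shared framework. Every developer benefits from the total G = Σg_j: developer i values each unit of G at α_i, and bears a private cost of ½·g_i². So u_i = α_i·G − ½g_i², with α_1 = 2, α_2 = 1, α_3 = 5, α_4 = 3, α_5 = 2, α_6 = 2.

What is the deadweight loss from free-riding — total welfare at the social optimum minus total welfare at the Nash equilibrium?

473.5

Developer i's FOC: ∂u_i/∂g_i = α_i − g_i = 0, so g_i* = α_i.
NE contributions = (2, 1, 5, 3, 2, 2); G = 15.
W^NE = (Σα)·G − ½Σα_i² = 15² − ½·47 = 201.5.
Planner sets g_i = Σα_j = 15 for every i, so G^SO = 6·15 = 90.
W^SO = (Σα)·G^SO − ½·6·(Σα)² = (6/2)·15² = 675.
Deadweight loss = W^SO − W^NE = 473.5.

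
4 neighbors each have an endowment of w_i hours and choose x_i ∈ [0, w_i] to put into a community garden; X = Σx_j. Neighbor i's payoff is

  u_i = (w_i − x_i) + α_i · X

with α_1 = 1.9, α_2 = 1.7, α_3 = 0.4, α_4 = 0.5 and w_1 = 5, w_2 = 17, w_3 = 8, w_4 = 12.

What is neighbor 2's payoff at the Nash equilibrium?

∂u_i/∂x_i = α_i − 1, so neighbor i contributes w_i if α_i > 1, else 0.
α_i > 1 for i ∈ {1, 2}; NE contributions (5, 17, 0, 0), X = 22.
u_2 = (17 − 17) + 1.7·22 = 37.4.

37.4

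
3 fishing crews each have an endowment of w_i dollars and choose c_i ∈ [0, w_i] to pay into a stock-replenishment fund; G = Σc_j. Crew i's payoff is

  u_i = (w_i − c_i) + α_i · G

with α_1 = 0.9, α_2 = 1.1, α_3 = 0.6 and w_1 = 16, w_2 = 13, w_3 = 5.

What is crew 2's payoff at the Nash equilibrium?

14.3

∂u_i/∂c_i = α_i − 1, so crew i contributes w_i if α_i > 1, else 0.
α_i > 1 for i ∈ {2}; NE contributions (0, 13, 0), G = 13.
u_2 = (13 − 13) + 1.1·13 = 14.3.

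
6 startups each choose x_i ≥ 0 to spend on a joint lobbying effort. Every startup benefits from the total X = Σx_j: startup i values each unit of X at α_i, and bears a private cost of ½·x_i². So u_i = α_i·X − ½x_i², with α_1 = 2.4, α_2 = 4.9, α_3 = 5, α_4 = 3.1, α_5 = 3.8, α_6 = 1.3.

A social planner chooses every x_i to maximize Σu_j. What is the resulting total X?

Planner FOC: ∂(Σu_j)/∂x_i = (Σα_j) − x_i = 0, so x_i^SO = Σα_j = 20.5 for every i; X^SO = 123.

123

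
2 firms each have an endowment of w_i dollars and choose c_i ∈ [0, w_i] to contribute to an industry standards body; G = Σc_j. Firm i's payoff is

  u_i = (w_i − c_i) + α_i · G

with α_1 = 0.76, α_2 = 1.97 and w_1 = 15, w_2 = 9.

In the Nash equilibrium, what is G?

∂u_i/∂c_i = α_i − 1, so firm i contributes w_i if α_i > 1, else 0.
α_i > 1 for i ∈ {2}; NE contributions (0, 9), G = 9.

9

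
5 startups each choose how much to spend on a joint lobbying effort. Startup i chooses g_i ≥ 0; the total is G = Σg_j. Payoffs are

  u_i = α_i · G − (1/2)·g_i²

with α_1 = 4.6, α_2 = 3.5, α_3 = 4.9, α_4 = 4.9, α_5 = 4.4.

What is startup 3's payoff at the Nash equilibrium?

Startup i's FOC: ∂u_i/∂g_i = α_i − g_i = 0, so g_i* = α_i.
NE contributions = (4.6, 3.5, 4.9, 4.9, 4.4); G = 22.3.
u_3 = α_3·G − ½·(g_3)² = 4.9·22.3 − ½·4.9² = 97.265.

97.265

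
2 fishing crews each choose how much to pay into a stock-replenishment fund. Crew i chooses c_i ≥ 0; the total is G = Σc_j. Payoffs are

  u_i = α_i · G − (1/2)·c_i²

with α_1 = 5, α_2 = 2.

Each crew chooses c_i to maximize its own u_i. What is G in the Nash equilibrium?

7

Crew i's FOC: ∂u_i/∂c_i = α_i − c_i = 0, so c_i* = α_i.
NE contributions = (5, 2); G = 7.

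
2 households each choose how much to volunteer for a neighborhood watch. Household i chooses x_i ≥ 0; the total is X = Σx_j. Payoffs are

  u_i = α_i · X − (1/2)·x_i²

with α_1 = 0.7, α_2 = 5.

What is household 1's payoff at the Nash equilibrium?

3.745

Household i's FOC: ∂u_i/∂x_i = α_i − x_i = 0, so x_i* = α_i.
NE contributions = (0.7, 5); X = 5.7.
u_1 = α_1·X − ½·(x_1)² = 0.7·5.7 − ½·0.7² = 3.745.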